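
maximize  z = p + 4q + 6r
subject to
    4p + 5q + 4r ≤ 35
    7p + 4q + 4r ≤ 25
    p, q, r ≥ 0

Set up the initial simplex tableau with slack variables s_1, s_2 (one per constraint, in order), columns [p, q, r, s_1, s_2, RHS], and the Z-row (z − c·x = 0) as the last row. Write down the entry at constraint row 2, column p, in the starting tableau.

7

Constraint 2 has coefficient 7 on p.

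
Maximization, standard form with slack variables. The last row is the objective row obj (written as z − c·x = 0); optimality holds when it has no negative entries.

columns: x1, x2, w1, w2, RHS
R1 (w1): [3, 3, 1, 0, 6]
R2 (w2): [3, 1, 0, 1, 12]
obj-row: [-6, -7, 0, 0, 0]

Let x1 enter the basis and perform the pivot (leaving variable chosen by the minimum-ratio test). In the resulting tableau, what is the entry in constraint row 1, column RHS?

Ratio test on column x1 — row 1: 6/3 = 2; row 2: 12/3 = 4. Minimum is 2 at row 1 (w1 leaves); pivot element 3.
Divide row 1 by 3; eliminate column x1 from the other rows.
In the new row 1, the RHS entry is the old entry divided by the pivot: 6/3 = 2.

2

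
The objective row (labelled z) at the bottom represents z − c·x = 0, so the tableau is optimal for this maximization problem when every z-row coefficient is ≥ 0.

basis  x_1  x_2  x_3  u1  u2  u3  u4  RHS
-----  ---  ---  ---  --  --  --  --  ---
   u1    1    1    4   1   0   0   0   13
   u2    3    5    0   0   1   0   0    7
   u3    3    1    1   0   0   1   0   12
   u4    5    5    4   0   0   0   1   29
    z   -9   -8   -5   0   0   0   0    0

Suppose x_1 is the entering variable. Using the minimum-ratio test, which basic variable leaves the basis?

Column x_1 entries and ratios — u1: 13/1 = 13; u2: 7/3 = 7/3; u3: 12/3 = 4; u4: 29/5 = 29/5.
Smallest ratio is 7/3 in the row of u2, so u2 leaves.

u2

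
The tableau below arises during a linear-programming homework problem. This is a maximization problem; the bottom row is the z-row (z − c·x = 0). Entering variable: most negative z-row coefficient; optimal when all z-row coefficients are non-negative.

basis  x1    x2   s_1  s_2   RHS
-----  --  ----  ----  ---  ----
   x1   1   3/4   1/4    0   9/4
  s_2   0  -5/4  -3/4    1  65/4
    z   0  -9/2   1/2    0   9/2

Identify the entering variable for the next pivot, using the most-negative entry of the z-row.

x2

Negative z-row entries: x2: -9/2.
The most negative is -9/2 in column x2, so x2 enters.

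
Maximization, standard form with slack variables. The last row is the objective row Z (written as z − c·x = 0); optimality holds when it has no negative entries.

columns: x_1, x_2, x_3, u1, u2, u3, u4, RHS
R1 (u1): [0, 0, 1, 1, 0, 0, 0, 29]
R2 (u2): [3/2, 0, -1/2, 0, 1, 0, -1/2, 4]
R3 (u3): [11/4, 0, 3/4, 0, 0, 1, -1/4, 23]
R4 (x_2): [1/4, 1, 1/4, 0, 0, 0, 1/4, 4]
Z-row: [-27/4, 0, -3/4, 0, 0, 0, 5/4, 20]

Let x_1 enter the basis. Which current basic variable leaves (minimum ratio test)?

Column x_1 entries and ratios — u1: 0 ≤ 0, skip; u2: 4/(3/2) = 8/3; u3: 23/(11/4) = 92/11; x_2: 4/(1/4) = 16.
Smallest ratio is 8/3 in the row of u2, so u2 leaves.

u2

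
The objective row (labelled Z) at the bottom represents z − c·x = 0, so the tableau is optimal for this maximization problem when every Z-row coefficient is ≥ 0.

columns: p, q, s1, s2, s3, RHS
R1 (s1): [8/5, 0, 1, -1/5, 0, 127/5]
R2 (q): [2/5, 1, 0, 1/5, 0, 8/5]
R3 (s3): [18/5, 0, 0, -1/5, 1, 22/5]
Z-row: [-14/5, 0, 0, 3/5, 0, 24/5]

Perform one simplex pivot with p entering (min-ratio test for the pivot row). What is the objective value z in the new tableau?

Ratio test on column p — row 1: (127/5)/(8/5) = 127/8; row 2: (8/5)/(2/5) = 4; row 3: (22/5)/(18/5) = 11/9. Minimum is 11/9 at row 3 (s3 leaves); pivot element 18/5.
Pivot on row 3; the Z-row RHS becomes 24/5 − (-14/5)·(11/9) = 74/9.

74/9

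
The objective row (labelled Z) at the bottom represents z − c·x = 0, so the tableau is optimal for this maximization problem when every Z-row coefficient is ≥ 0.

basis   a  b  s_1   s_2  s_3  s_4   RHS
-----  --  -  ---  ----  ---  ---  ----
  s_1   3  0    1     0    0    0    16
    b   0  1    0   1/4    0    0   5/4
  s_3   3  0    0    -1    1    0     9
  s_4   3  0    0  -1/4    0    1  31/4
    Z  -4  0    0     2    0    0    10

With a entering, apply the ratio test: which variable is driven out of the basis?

s_4

Column a entries and ratios — s_1: 16/3 = 16/3; b: 0 ≤ 0, skip; s_3: 9/3 = 3; s_4: (31/4)/3 = 31/12.
Smallest ratio is 31/12 in the row of s_4, so s_4 leaves.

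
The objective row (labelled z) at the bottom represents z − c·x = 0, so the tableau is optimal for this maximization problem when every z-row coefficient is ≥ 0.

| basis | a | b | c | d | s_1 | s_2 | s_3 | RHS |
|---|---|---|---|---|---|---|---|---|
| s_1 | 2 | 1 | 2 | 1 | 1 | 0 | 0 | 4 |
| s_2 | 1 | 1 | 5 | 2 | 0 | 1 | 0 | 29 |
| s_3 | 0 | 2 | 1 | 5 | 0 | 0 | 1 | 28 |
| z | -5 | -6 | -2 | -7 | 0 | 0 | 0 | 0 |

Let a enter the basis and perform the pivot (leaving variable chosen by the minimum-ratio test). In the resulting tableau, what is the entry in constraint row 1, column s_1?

1/2

Ratio test on column a — row 1: 4/2 = 2; row 2: 29/1 = 29; row 3: entry 0 ≤ 0. Minimum is 2 at row 1 (s_1 leaves); pivot element 2.
Divide row 1 by 2; eliminate column a from the other rows.
In the new row 1, the s_1 entry is the old entry divided by the pivot: 1/2 = 1/2.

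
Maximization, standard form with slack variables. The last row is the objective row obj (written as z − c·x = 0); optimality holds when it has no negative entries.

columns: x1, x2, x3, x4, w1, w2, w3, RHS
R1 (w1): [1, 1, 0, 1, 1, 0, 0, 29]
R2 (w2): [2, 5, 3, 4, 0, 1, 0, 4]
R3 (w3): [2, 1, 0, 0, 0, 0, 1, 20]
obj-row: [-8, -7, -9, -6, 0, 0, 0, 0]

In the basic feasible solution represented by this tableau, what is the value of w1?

w1 is basic (row 1); its value is the RHS of that row, 29.

29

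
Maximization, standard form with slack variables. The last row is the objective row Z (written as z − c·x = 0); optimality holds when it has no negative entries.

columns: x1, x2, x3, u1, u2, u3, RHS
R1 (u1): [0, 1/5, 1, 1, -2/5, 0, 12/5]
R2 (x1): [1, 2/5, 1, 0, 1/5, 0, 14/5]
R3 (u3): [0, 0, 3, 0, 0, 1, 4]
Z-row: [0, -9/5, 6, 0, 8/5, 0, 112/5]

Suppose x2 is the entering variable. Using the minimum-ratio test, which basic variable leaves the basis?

x1

Column x2 entries and ratios — u1: (12/5)/(1/5) = 12; x1: (14/5)/(2/5) = 7; u3: 0 ≤ 0, skip.
Smallest ratio is 7 in the row of x1, so x1 leaves.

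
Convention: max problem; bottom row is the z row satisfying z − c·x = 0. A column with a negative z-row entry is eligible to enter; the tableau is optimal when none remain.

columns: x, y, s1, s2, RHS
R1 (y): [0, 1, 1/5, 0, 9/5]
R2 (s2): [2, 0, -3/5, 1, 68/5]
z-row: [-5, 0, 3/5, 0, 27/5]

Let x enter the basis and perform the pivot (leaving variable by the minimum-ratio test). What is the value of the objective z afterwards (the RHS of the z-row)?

Ratio test on column x — row 1: entry 0 ≤ 0; row 2: (68/5)/2 = 34/5. Minimum is 34/5 at row 2 (s2 leaves); pivot element 2.
Pivot on row 2; the z-row RHS becomes 27/5 − (-5)·(34/5) = 197/5.

197/5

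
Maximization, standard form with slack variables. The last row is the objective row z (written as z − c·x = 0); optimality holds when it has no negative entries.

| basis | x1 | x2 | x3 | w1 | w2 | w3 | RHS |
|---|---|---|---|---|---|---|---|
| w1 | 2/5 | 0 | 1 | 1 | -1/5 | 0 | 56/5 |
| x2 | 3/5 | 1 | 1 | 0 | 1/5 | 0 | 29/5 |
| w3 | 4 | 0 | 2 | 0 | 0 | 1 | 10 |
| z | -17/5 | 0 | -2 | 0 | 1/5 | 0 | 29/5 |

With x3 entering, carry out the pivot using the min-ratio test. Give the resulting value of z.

Ratio test on column x3 — row 1: (56/5)/1 = 56/5; row 2: (29/5)/1 = 29/5; row 3: 10/2 = 5. Minimum is 5 at row 3 (w3 leaves); pivot element 2.
Pivot on row 3; the z-row RHS becomes 29/5 − (-2)·5 = 79/5.

79/5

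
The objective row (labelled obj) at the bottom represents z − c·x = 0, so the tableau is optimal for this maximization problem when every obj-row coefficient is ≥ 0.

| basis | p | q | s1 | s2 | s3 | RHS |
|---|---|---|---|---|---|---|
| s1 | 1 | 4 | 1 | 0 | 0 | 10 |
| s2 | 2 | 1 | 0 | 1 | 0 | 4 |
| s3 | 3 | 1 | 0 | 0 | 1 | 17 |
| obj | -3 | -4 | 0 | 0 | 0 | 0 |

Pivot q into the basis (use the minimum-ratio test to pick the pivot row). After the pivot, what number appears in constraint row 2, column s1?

Ratio test on column q — row 1: 10/4 = 5/2; row 2: 4/1 = 4; row 3: 17/1 = 17. Minimum is 5/2 at row 1 (s1 leaves); pivot element 4.
Divide row 1 by 4; eliminate column q from the other rows.
Row 2 update in column s1: 0 − 1·(1/4) = -1/4.

-1/4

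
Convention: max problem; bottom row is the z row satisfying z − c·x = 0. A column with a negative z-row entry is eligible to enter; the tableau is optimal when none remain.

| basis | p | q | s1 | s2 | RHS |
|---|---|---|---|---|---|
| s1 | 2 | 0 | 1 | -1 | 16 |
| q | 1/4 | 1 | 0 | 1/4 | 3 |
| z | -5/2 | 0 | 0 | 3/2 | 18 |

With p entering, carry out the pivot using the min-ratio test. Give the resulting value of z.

38

Ratio test on column p — row 1: 16/2 = 8; row 2: 3/(1/4) = 12. Minimum is 8 at row 1 (s1 leaves); pivot element 2.
Pivot on row 1; the z-row RHS becomes 18 − (-5/2)·8 = 38.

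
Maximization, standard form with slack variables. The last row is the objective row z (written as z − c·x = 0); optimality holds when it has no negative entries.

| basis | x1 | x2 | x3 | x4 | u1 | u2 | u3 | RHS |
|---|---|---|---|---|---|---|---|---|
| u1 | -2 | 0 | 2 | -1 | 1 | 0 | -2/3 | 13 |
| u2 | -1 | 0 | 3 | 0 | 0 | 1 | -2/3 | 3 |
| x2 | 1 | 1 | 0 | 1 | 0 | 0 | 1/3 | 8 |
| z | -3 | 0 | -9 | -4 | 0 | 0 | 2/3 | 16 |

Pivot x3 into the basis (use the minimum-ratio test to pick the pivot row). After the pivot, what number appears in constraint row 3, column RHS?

Ratio test on column x3 — row 1: 13/2 = 13/2; row 2: 3/3 = 1; row 3: entry 0 ≤ 0. Minimum is 1 at row 2 (u2 leaves); pivot element 3.
Divide row 2 by 3; eliminate column x3 from the other rows.
Row 3 update in column RHS: 8 − 0·1 = 8.

8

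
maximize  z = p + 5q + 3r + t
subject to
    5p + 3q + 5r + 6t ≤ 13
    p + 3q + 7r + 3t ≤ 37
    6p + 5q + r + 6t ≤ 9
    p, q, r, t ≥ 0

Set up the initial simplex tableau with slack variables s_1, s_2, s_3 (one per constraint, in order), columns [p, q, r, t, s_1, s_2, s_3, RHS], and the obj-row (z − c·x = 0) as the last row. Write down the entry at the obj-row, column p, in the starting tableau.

The obj-row carries the negated objective coefficients: the p entry is -1.

-1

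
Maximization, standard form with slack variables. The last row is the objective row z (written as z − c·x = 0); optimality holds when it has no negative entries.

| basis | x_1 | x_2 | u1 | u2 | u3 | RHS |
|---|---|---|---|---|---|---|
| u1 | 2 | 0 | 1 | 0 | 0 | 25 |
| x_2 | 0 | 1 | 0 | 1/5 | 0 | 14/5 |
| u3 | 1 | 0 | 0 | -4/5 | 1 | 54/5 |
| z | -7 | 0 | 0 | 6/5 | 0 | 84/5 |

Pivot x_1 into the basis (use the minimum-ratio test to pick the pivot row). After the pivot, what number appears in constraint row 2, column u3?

Ratio test on column x_1 — row 1: 25/2 = 25/2; row 2: entry 0 ≤ 0; row 3: (54/5)/1 = 54/5. Minimum is 54/5 at row 3 (u3 leaves); pivot element 1.
Divide row 3 by 1; eliminate column x_1 from the other rows.
Row 2 update in column u3: 0 − 0·1 = 0.

0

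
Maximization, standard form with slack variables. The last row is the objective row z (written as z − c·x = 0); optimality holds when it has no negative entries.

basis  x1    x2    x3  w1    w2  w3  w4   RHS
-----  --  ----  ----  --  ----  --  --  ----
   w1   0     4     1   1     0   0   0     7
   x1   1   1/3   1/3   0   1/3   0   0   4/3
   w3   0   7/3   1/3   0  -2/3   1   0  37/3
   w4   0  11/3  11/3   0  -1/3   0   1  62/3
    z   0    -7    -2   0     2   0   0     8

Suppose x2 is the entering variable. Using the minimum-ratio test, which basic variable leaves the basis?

w1

Column x2 entries and ratios — w1: 7/4 = 7/4; x1: (4/3)/(1/3) = 4; w3: (37/3)/(7/3) = 37/7; w4: (62/3)/(11/3) = 62/11.
Smallest ratio is 7/4 in the row of w1, so w1 leaves.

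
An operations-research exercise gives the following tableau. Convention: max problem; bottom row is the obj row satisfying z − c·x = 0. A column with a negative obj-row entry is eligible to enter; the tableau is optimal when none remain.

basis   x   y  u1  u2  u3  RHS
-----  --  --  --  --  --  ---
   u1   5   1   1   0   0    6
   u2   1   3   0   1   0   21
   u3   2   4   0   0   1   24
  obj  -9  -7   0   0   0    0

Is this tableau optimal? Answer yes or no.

The obj-row has a negative entry -9 in column x, so it is not optimal.

no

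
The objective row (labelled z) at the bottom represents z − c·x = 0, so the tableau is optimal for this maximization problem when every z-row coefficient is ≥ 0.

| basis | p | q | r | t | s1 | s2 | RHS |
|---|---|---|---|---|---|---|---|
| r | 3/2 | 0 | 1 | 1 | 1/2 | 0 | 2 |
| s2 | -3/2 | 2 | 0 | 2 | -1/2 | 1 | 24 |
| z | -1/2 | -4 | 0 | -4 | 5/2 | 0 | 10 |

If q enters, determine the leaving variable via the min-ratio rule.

s2

Column q entries and ratios — r: 0 ≤ 0, skip; s2: 24/2 = 12.
Smallest ratio is 12 in the row of s2, so s2 leaves.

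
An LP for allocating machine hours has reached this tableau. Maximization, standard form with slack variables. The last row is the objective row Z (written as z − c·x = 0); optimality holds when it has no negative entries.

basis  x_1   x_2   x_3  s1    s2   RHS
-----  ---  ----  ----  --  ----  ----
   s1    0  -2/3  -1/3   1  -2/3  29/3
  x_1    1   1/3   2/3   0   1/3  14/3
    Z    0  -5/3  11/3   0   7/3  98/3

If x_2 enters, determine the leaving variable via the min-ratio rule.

x_1

Column x_2 entries and ratios — s1: -2/3 ≤ 0, skip; x_1: (14/3)/(1/3) = 14.
Smallest ratio is 14 in the row of x_1, so x_1 leaves.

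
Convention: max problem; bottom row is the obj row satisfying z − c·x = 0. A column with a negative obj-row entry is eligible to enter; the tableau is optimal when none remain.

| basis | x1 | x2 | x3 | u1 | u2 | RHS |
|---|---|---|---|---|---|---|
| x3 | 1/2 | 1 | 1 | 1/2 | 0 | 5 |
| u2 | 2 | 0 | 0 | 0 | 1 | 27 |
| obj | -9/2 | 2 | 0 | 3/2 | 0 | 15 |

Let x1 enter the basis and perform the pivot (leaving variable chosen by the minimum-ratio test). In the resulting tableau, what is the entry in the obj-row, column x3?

9

Ratio test on column x1 — row 1: 5/(1/2) = 10; row 2: 27/2 = 27/2. Minimum is 10 at row 1 (x3 leaves); pivot element 1/2.
Divide row 1 by 1/2; eliminate column x1 from the other rows.
obj-row update in column x3: 0 − (-9/2)·2 = 9.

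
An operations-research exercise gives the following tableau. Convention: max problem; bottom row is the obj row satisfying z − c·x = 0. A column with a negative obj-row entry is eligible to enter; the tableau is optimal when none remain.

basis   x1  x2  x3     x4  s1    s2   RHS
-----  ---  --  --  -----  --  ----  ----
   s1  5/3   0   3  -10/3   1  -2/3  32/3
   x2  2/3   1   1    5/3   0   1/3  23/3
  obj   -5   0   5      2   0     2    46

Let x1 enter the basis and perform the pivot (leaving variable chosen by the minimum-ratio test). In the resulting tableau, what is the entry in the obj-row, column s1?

Ratio test on column x1 — row 1: (32/3)/(5/3) = 32/5; row 2: (23/3)/(2/3) = 23/2. Minimum is 32/5 at row 1 (s1 leaves); pivot element 5/3.
Divide row 1 by 5/3; eliminate column x1 from the other rows.
obj-row update in column s1: 0 − (-5)·(3/5) = 3.

3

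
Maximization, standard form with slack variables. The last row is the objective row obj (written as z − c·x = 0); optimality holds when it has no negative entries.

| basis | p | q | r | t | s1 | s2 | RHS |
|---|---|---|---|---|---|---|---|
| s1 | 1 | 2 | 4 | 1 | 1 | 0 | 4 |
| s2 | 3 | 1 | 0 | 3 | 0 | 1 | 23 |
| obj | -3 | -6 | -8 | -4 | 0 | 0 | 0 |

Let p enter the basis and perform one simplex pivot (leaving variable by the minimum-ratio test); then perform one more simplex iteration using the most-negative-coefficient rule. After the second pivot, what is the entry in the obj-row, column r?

8

Ratio test on column p — row 1: 4/1 = 4; row 2: 23/3 = 23/3. Minimum is 4 at row 1 (s1 leaves); pivot element 1.
Divide row 1 by 1; eliminate column p from the other rows.
Second iteration: most negative obj-row entry is -1 in column t, so t enters.
Ratio test on column t — row 1: 4/1 = 4; row 2: entry 0 ≤ 0. Minimum is 4 at row 1 (p leaves); pivot element 1.
Divide row 1 by 1; eliminate column t from the other rows.
After both pivots, the entry at the obj-row, column r is 8.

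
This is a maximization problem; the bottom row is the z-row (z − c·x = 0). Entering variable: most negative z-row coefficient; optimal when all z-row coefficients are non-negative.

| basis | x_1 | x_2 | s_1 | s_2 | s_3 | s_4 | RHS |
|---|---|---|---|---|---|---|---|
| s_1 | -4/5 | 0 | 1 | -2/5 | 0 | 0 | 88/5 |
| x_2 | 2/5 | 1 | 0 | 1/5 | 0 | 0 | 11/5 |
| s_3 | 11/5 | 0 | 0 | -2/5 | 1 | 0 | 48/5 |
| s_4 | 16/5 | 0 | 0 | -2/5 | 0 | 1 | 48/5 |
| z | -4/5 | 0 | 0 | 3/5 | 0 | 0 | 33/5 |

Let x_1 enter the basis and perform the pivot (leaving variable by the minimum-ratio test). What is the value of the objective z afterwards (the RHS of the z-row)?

Ratio test on column x_1 — row 1: entry -4/5 ≤ 0; row 2: (11/5)/(2/5) = 11/2; row 3: (48/5)/(11/5) = 48/11; row 4: (48/5)/(16/5) = 3. Minimum is 3 at row 4 (s_4 leaves); pivot element 16/5.
Pivot on row 4; the z-row RHS becomes 33/5 − (-4/5)·3 = 9.

9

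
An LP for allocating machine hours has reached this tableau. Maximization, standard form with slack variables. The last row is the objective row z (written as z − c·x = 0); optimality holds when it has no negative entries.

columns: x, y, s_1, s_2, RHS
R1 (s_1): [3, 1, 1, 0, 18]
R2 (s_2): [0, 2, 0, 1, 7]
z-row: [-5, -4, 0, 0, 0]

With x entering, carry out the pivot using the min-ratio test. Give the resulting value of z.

Ratio test on column x — row 1: 18/3 = 6; row 2: entry 0 ≤ 0. Minimum is 6 at row 1 (s_1 leaves); pivot element 3.
Pivot on row 1; the z-row RHS becomes 0 − (-5)·6 = 30.

30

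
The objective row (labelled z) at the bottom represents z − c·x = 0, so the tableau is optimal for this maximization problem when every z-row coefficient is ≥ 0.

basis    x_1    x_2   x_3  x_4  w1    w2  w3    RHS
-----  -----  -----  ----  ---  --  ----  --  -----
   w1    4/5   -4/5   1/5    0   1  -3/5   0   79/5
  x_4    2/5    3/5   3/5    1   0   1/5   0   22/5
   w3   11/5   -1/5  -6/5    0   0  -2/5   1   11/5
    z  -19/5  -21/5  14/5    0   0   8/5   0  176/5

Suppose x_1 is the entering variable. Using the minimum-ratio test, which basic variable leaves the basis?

w3

Column x_1 entries and ratios — w1: (79/5)/(4/5) = 79/4; x_4: (22/5)/(2/5) = 11; w3: (11/5)/(11/5) = 1.
Smallest ratio is 1 in the row of w3, so w3 leaves.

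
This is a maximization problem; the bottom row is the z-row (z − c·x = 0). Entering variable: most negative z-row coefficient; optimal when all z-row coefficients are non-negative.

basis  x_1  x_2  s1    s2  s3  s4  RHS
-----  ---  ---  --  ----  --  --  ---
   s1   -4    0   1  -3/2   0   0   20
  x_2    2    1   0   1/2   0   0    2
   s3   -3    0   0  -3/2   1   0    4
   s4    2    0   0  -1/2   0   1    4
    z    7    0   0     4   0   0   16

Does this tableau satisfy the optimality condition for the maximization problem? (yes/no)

yes

Every z-row coefficient is ≥ 0, so the tableau is optimal.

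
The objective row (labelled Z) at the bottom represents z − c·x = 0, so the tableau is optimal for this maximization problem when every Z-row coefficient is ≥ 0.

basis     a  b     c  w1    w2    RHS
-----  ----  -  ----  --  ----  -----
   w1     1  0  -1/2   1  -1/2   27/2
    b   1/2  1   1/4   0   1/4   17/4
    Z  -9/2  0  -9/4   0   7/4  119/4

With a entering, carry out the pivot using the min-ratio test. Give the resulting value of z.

Ratio test on column a — row 1: (27/2)/1 = 27/2; row 2: (17/4)/(1/2) = 17/2. Minimum is 17/2 at row 2 (b leaves); pivot element 1/2.
Pivot on row 2; the Z-row RHS becomes 119/4 − (-9/2)·(17/2) = 68.

68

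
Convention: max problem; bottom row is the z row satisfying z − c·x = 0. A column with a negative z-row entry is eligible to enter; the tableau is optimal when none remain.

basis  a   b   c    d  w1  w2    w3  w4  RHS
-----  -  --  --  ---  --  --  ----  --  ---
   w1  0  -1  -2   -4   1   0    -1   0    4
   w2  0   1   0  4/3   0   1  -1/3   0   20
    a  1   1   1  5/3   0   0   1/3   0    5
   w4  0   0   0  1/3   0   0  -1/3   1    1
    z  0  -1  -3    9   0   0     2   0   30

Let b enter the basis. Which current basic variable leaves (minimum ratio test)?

Column b entries and ratios — w1: -1 ≤ 0, skip; w2: 20/1 = 20; a: 5/1 = 5; w4: 0 ≤ 0, skip.
Smallest ratio is 5 in the row of a, so a leaves.

a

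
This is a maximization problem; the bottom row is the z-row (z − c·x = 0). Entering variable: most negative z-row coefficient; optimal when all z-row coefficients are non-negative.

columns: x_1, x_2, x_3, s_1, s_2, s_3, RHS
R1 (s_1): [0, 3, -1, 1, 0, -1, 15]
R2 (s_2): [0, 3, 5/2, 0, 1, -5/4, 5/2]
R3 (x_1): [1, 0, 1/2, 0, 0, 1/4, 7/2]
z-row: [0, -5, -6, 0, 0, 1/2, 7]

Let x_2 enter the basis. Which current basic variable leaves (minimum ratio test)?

Column x_2 entries and ratios — s_1: 15/3 = 5; s_2: (5/2)/3 = 5/6; x_1: 0 ≤ 0, skip.
Smallest ratio is 5/6 in the row of s_2, so s_2 leaves.

s_2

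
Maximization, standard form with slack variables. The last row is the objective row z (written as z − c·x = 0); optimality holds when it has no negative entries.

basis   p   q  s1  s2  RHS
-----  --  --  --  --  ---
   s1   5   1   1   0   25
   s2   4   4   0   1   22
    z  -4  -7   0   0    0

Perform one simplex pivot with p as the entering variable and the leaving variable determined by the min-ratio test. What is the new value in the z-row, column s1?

Ratio test on column p — row 1: 25/5 = 5; row 2: 22/4 = 11/2. Minimum is 5 at row 1 (s1 leaves); pivot element 5.
Divide row 1 by 5; eliminate column p from the other rows.
z-row update in column s1: 0 − (-4)·(1/5) = 4/5.

4/5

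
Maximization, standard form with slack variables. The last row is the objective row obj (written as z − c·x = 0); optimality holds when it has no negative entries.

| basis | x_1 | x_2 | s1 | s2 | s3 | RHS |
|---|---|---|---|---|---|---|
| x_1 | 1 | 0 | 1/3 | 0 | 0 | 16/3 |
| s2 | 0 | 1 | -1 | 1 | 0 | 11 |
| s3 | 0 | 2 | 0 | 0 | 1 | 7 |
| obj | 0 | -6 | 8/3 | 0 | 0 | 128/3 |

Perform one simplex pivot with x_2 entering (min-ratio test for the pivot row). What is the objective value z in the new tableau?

Ratio test on column x_2 — row 1: entry 0 ≤ 0; row 2: 11/1 = 11; row 3: 7/2 = 7/2. Minimum is 7/2 at row 3 (s3 leaves); pivot element 2.
Pivot on row 3; the obj-row RHS becomes 128/3 − (-6)·(7/2) = 191/3.

191/3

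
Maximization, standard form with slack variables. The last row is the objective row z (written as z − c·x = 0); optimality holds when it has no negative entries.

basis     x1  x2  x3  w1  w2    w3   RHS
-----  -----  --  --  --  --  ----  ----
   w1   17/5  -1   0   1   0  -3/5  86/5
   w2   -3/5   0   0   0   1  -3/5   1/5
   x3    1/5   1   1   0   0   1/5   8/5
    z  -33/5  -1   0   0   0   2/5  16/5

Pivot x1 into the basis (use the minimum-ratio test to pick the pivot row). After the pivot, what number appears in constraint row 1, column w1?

5/17

Ratio test on column x1 — row 1: (86/5)/(17/5) = 86/17; row 2: entry -3/5 ≤ 0; row 3: (8/5)/(1/5) = 8. Minimum is 86/17 at row 1 (w1 leaves); pivot element 17/5.
Divide row 1 by 17/5; eliminate column x1 from the other rows.
In the new row 1, the w1 entry is the old entry divided by the pivot: 1/(17/5) = 5/17.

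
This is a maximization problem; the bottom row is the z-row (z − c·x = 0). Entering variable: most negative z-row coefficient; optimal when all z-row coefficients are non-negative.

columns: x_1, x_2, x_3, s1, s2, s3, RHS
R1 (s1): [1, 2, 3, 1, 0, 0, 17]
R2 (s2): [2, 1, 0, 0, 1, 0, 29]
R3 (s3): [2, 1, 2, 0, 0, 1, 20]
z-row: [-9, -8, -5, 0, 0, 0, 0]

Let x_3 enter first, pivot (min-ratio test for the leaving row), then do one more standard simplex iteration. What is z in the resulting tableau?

Ratio test on column x_3 — row 1: 17/3 = 17/3; row 2: entry 0 ≤ 0; row 3: 20/2 = 10. Minimum is 17/3 at row 1 (s1 leaves); pivot element 3.
Pivot on row 1; the z-row RHS becomes 0 − (-5)·(17/3) = 85/3.
Next entering variable (most negative z-row entry -22/3): x_1.
Ratio test on column x_1 — row 1: (17/3)/(1/3) = 17; row 2: 29/2 = 29/2; row 3: (26/3)/(4/3) = 13/2. Minimum is 13/2 at row 3 (s3 leaves); pivot element 4/3.
After the second pivot the z-row RHS is 85/3 − (-22/3)·(13/2) = 76.

76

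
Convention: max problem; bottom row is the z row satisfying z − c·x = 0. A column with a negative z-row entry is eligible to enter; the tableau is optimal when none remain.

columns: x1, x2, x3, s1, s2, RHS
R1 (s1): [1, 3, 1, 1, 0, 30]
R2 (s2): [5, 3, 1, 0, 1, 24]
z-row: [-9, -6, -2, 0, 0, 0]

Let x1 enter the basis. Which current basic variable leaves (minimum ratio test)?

Column x1 entries and ratios — s1: 30/1 = 30; s2: 24/5 = 24/5.
Smallest ratio is 24/5 in the row of s2, so s2 leaves.

s2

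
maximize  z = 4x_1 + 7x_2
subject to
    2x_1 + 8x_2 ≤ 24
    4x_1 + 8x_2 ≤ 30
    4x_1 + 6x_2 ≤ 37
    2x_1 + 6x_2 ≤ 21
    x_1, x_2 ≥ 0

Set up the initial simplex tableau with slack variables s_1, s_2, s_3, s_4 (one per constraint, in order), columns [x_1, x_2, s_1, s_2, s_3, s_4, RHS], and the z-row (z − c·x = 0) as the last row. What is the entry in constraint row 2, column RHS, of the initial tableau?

30

The RHS of constraint 2 is b_2 = 30.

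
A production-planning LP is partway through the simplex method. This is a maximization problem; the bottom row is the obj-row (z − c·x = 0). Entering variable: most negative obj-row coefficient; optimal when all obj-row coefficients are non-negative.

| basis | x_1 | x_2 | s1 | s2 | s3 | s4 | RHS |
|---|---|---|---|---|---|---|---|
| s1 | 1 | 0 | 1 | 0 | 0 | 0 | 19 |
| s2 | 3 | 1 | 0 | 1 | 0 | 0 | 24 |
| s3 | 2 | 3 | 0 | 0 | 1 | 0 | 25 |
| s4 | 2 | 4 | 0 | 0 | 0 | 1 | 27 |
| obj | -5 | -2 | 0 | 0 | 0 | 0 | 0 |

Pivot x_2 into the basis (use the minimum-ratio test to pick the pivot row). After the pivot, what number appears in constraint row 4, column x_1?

Ratio test on column x_2 — row 1: entry 0 ≤ 0; row 2: 24/1 = 24; row 3: 25/3 = 25/3; row 4: 27/4 = 27/4. Minimum is 27/4 at row 4 (s4 leaves); pivot element 4.
Divide row 4 by 4; eliminate column x_2 from the other rows.
In the new row 4, the x_1 entry is the old entry divided by the pivot: 2/4 = 1/2.

1/2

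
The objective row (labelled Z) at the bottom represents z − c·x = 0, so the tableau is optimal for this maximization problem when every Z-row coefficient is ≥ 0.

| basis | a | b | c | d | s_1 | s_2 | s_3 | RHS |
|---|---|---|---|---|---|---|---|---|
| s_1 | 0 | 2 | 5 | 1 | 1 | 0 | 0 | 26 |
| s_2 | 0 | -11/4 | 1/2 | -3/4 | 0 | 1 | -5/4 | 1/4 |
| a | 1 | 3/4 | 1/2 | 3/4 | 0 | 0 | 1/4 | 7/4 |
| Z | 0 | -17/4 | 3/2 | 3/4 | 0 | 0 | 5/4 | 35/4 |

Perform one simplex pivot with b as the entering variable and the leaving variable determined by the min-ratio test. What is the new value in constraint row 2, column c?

7/3

Ratio test on column b — row 1: 26/2 = 13; row 2: entry -11/4 ≤ 0; row 3: (7/4)/(3/4) = 7/3. Minimum is 7/3 at row 3 (a leaves); pivot element 3/4.
Divide row 3 by 3/4; eliminate column b from the other rows.
Row 2 update in column c: 1/2 − (-11/4)·(2/3) = 7/3.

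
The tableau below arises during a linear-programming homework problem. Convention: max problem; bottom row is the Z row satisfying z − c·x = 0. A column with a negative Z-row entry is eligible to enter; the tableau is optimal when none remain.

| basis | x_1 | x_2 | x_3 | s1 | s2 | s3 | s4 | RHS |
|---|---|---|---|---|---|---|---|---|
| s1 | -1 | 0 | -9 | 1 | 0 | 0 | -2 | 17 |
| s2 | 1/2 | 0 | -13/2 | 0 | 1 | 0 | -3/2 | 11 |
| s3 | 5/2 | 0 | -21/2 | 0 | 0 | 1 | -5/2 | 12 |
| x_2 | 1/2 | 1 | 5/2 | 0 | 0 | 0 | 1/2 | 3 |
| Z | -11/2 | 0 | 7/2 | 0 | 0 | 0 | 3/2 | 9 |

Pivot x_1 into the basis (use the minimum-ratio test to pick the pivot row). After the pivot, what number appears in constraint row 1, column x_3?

-66/5

Ratio test on column x_1 — row 1: entry -1 ≤ 0; row 2: 11/(1/2) = 22; row 3: 12/(5/2) = 24/5; row 4: 3/(1/2) = 6. Minimum is 24/5 at row 3 (s3 leaves); pivot element 5/2.
Divide row 3 by 5/2; eliminate column x_1 from the other rows.
Row 1 update in column x_3: -9 − (-1)·(-21/5) = -66/5.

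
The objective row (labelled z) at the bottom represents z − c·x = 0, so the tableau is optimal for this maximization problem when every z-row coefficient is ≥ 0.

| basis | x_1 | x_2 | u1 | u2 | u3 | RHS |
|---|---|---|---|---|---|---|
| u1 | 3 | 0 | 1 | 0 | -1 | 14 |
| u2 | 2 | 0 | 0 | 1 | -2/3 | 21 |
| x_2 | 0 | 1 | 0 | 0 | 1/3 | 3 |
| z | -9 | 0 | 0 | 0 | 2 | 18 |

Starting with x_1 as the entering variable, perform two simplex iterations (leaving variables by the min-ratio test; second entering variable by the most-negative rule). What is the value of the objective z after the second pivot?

69

Ratio test on column x_1 — row 1: 14/3 = 14/3; row 2: 21/2 = 21/2; row 3: entry 0 ≤ 0. Minimum is 14/3 at row 1 (u1 leaves); pivot element 3.
Pivot on row 1; the z-row RHS becomes 18 − (-9)·(14/3) = 60.
Next entering variable (most negative z-row entry -1): u3.
Ratio test on column u3 — row 1: entry -1/3 ≤ 0; row 2: entry 0 ≤ 0; row 3: 3/(1/3) = 9. Minimum is 9 at row 3 (x_2 leaves); pivot element 1/3.
After the second pivot the z-row RHS is 60 − (-1)·9 = 69.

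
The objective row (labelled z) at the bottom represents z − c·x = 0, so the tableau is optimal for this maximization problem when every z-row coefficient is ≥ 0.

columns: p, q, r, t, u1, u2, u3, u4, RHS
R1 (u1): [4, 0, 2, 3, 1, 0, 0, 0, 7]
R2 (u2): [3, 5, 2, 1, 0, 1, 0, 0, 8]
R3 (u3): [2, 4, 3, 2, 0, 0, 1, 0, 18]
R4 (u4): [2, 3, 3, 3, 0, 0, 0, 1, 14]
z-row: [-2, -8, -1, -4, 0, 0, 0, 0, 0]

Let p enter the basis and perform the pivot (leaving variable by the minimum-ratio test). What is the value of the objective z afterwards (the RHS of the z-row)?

Ratio test on column p — row 1: 7/4 = 7/4; row 2: 8/3 = 8/3; row 3: 18/2 = 9; row 4: 14/2 = 7. Minimum is 7/4 at row 1 (u1 leaves); pivot element 4.
Pivot on row 1; the z-row RHS becomes 0 − (-2)·(7/4) = 7/2.

7/2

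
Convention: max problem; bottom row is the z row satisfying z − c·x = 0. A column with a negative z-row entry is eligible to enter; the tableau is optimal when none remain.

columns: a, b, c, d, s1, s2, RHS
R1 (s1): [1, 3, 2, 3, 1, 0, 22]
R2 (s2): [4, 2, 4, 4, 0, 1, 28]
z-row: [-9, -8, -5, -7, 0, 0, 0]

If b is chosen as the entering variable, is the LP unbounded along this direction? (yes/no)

Column b has positive entries in row(s) 1, 2, so the ratio test bounds it — not unbounded.

no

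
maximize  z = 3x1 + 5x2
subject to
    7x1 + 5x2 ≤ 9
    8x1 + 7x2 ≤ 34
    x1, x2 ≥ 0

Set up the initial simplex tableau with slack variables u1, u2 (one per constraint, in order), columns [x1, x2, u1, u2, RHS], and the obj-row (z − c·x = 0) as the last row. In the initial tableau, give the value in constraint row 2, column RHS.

The RHS of constraint 2 is b_2 = 34.

34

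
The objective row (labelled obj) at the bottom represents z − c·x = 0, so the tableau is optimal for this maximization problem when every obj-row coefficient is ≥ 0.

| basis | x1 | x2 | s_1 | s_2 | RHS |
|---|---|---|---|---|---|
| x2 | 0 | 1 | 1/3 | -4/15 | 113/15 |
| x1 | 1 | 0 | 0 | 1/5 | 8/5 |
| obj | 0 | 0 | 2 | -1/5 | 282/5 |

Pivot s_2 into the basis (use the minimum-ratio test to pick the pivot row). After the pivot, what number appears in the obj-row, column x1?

1

Ratio test on column s_2 — row 1: entry -4/15 ≤ 0; row 2: (8/5)/(1/5) = 8. Minimum is 8 at row 2 (x1 leaves); pivot element 1/5.
Divide row 2 by 1/5; eliminate column s_2 from the other rows.
obj-row update in column x1: 0 − (-1/5)·5 = 1.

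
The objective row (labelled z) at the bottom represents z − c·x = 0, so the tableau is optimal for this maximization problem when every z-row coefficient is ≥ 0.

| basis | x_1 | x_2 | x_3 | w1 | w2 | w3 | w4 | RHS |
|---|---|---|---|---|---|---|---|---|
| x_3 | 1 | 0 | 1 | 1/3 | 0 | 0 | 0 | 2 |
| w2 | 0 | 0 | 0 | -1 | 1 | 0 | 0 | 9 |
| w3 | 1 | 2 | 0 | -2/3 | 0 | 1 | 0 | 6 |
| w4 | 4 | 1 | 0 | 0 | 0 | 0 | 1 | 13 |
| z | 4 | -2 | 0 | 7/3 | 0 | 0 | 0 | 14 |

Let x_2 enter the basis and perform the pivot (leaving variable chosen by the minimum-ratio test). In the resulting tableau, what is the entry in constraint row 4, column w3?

Ratio test on column x_2 — row 1: entry 0 ≤ 0; row 2: entry 0 ≤ 0; row 3: 6/2 = 3; row 4: 13/1 = 13. Minimum is 3 at row 3 (w3 leaves); pivot element 2.
Divide row 3 by 2; eliminate column x_2 from the other rows.
Row 4 update in column w3: 0 − 1·(1/2) = -1/2.

-1/2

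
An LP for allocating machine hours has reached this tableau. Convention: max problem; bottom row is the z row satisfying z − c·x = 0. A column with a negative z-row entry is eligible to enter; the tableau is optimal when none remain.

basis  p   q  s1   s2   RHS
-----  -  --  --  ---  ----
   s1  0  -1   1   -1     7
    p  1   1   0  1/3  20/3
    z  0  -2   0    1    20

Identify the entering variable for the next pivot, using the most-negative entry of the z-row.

q

Negative z-row entries: q: -2.
The most negative is -2 in column q, so q enters.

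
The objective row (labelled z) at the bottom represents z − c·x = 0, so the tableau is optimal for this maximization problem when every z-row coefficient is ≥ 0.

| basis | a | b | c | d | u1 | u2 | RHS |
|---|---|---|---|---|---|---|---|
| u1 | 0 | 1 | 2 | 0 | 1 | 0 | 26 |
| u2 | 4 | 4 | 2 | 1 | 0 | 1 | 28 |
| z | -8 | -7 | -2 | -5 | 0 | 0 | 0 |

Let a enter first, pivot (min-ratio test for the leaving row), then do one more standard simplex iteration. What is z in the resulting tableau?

Ratio test on column a — row 1: entry 0 ≤ 0; row 2: 28/4 = 7. Minimum is 7 at row 2 (u2 leaves); pivot element 4.
Pivot on row 2; the z-row RHS becomes 0 − (-8)·7 = 56.
Next entering variable (most negative z-row entry -3): d.
Ratio test on column d — row 1: entry 0 ≤ 0; row 2: 7/(1/4) = 28. Minimum is 28 at row 2 (a leaves); pivot element 1/4.
After the second pivot the z-row RHS is 56 − (-3)·28 = 140.

140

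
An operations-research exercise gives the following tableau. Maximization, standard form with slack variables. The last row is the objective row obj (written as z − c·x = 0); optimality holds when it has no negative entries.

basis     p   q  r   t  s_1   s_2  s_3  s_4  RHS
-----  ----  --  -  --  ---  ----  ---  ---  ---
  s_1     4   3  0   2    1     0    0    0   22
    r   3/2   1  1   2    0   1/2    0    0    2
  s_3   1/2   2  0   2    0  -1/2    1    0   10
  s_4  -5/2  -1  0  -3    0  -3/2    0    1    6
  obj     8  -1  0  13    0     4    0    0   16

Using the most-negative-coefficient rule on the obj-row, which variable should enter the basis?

q

Negative obj-row entries: q: -1.
The most negative is -1 in column q, so q enters.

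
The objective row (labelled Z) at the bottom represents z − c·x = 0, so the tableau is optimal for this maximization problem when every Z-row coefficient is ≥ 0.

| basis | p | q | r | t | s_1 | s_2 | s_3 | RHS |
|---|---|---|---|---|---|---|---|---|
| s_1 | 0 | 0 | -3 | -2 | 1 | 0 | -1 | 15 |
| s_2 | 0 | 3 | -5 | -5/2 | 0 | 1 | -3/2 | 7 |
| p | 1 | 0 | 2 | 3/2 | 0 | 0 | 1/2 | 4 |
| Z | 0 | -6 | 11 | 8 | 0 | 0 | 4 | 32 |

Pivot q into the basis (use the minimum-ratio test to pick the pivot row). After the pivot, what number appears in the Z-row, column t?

Ratio test on column q — row 1: entry 0 ≤ 0; row 2: 7/3 = 7/3; row 3: entry 0 ≤ 0. Minimum is 7/3 at row 2 (s_2 leaves); pivot element 3.
Divide row 2 by 3; eliminate column q from the other rows.
Z-row update in column t: 8 − (-6)·(-5/6) = 3.

3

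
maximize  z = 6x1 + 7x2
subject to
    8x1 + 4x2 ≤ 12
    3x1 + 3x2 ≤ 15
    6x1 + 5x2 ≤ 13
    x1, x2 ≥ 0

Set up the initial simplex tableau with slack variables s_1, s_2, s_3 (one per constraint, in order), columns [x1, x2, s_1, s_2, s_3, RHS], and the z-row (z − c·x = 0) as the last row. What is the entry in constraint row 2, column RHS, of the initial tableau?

The RHS of constraint 2 is b_2 = 15.

15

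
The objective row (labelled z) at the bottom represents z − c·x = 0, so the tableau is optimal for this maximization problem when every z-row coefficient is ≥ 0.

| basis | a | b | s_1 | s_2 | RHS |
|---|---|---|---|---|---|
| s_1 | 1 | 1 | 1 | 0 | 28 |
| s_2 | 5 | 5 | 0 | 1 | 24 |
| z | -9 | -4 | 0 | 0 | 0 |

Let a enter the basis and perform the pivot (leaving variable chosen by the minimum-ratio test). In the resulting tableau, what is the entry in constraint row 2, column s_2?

Ratio test on column a — row 1: 28/1 = 28; row 2: 24/5 = 24/5. Minimum is 24/5 at row 2 (s_2 leaves); pivot element 5.
Divide row 2 by 5; eliminate column a from the other rows.
In the new row 2, the s_2 entry is the old entry divided by the pivot: 1/5 = 1/5.

1/5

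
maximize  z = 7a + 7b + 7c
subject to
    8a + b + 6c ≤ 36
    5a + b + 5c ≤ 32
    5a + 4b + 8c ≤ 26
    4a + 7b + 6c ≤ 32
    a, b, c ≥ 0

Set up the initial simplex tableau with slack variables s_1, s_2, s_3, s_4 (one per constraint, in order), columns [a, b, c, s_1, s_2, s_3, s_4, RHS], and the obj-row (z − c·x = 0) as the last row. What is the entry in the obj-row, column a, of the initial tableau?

The obj-row carries the negated objective coefficients: the a entry is -7.

-7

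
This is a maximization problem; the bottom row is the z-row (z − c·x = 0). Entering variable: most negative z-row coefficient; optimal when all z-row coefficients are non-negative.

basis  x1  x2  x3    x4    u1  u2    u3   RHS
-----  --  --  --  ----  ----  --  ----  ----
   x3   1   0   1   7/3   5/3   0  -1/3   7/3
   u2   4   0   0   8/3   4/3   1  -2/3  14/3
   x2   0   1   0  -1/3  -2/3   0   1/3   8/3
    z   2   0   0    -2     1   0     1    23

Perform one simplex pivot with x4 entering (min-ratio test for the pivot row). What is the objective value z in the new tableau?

25

Ratio test on column x4 — row 1: (7/3)/(7/3) = 1; row 2: (14/3)/(8/3) = 7/4; row 3: entry -1/3 ≤ 0. Minimum is 1 at row 1 (x3 leaves); pivot element 7/3.
Pivot on row 1; the z-row RHS becomes 23 − (-2)·1 = 25.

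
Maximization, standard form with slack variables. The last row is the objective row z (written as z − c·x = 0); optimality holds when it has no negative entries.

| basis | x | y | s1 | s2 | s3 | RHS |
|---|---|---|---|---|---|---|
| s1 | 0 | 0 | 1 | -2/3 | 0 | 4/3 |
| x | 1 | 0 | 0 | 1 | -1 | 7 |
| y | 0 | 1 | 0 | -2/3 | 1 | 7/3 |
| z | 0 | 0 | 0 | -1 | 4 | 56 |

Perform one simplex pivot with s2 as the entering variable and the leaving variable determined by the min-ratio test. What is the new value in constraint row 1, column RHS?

6

Ratio test on column s2 — row 1: entry -2/3 ≤ 0; row 2: 7/1 = 7; row 3: entry -2/3 ≤ 0. Minimum is 7 at row 2 (x leaves); pivot element 1.
Divide row 2 by 1; eliminate column s2 from the other rows.
Row 1 update in column RHS: 4/3 − (-2/3)·7 = 6.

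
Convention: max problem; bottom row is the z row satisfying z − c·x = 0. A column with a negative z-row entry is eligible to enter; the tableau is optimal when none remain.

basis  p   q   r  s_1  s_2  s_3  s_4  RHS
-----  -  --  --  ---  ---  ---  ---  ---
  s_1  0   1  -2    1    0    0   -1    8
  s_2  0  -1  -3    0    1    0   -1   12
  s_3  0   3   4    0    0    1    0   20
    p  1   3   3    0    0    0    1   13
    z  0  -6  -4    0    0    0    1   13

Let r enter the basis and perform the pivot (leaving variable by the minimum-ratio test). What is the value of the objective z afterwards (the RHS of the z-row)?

Ratio test on column r — row 1: entry -2 ≤ 0; row 2: entry -3 ≤ 0; row 3: 20/4 = 5; row 4: 13/3 = 13/3. Minimum is 13/3 at row 4 (p leaves); pivot element 3.
Pivot on row 4; the z-row RHS becomes 13 − (-4)·(13/3) = 91/3.

91/3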